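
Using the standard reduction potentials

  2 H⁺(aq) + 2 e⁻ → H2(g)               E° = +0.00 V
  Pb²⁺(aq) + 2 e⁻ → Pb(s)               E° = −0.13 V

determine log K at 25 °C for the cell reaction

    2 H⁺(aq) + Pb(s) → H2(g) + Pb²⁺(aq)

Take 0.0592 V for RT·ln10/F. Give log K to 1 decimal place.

log K = 4.4

The 2H⁺/H₂ couple is reduced (cathode); E°cell = +0.00 − (−0.13) = +0.13 V with n = 2.
At equilibrium E = 0, so log K = nE°cell / 0.0592 = (2)(+0.13) / 0.0592 = 4.4.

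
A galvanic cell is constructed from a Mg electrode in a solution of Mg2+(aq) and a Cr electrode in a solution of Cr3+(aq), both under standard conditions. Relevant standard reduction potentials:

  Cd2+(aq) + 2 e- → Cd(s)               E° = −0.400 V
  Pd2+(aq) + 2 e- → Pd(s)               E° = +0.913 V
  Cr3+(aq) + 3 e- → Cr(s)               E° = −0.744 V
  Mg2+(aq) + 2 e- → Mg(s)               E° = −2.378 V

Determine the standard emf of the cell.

+1.634 V

Of the two couples in this cell, the one with the more positive reduction potential is reduced at the cathode: here that is Cr³⁺/Cr (−0.744 V); Mg²⁺/Mg (−2.378 V) is the anode.
E°cell = E°(cathode) − E°(anode) = −0.744 − (−2.378) = +1.634 V.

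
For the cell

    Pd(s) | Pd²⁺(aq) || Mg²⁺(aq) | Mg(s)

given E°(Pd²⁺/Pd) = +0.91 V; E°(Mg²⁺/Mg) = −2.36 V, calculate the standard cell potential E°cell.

−3.27 V

By convention the left-hand electrode in cell notation is the anode (oxidation) and the right-hand electrode is the cathode (reduction).
E°cell = E°(right) − E°(left) = −2.36 − (+0.91) = −3.27 V.
The negative sign shows that, as written, the cell would require an external voltage to drive the reaction.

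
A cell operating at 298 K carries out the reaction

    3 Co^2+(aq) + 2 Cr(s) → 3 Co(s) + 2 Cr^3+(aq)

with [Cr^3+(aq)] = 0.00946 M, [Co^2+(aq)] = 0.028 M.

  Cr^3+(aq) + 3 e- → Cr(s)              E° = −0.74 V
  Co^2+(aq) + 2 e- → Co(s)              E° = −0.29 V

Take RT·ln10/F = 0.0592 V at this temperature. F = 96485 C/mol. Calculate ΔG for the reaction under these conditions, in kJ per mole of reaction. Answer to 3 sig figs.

With Co²⁺/Co reduced at the cathode, E°cell = −0.29 − (−0.74) = +0.45 V and n = 6.
Here Q = [Cr^3+(aq)]^2 / [Co^2+(aq)]^3 = 4.08 (log Q = 0.610), giving E = +0.45 − (0.0592/6)·(0.610) = +0.4440 V.
ΔG = −nFE = −(6)(96485)(+0.4440) J/mol = −257 kJ/mol.

−257 kJ/mol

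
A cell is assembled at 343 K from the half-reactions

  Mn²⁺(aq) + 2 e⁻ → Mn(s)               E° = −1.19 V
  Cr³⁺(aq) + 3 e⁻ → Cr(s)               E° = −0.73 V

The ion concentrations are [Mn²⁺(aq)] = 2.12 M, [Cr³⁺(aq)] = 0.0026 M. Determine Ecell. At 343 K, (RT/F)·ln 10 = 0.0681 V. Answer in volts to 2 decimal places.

+0.39 V

The Cr³⁺/Cr couple has the more positive E°, so it is the cathode; Mn²⁺/Mn is the anode.
The standard potential is −0.73 − (−1.19) = +0.46 V and the balanced reaction transfers n = 6 electrons.
Balancing gives 2 Cr³⁺(aq) + 3 Mn(s) → 2 Cr(s) + 3 Mn²⁺(aq); hence Q = [Mn²⁺(aq)]^3 / [Cr³⁺(aq)]^2 = 1.41×10^6 (log Q = 6.149).
E = E° − (0.0681/n)·log Q = +0.46 − (0.0681/6)(6.149) = +0.39 V.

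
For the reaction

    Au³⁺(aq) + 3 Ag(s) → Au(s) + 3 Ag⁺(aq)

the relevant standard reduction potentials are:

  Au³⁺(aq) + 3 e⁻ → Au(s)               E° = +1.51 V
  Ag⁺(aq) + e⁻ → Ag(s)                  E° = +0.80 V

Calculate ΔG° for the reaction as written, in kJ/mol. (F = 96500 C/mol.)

In the reaction as written Au³⁺(aq) is reduced, so the Au³⁺/Au couple is the cathode and Ag⁺/Ag is the anode.
E°cell = +1.51 − (+0.80) = +0.71 V; balancing electrons gives n = 3.
ΔG° = −nFE°cell = −(3)(96500)(+0.71) J/mol = −206 kJ/mol.

−206 kJ/mol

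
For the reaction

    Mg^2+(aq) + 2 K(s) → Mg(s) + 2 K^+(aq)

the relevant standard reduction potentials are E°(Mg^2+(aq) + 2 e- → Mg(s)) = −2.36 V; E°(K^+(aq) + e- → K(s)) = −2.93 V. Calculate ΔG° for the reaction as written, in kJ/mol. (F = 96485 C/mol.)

In the reaction as written Mg^2+(aq) is reduced, so the Mg²⁺/Mg couple is the cathode and K⁺/K is the anode.
E°cell = −2.36 − (−2.93) = +0.57 V; balancing electrons gives n = 2.
ΔG° = −nFE°cell = −(2)(96485)(+0.57) J/mol = −110 kJ/mol.

−110 kJ/mol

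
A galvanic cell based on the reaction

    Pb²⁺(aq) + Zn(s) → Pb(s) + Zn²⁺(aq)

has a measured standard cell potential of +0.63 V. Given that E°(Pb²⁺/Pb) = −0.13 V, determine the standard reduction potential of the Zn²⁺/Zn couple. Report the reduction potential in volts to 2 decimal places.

In the reaction as written the Pb²⁺/Pb couple is reduced (cathode) and Zn²⁺/Zn is oxidized (anode), so E°cell = E°(Pb²⁺/Pb) − E°(Zn²⁺/Zn).
E°(Zn²⁺/Zn) = E°(cathode) − E°cell = −0.13 − (+0.63) = −0.76 V.

−0.76 V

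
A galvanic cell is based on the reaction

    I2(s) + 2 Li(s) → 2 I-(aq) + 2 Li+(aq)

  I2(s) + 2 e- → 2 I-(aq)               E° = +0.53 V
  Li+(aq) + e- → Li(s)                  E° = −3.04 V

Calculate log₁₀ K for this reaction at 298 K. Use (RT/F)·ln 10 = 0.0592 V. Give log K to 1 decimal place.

The I₂/I⁻ couple is reduced (cathode); E°cell = +0.53 − (−3.04) = +3.57 V with n = 2.
At equilibrium E = 0, so log K = nE°cell / 0.0592 = (2)(+3.57) / 0.0592 = 120.6.

log K = 120.6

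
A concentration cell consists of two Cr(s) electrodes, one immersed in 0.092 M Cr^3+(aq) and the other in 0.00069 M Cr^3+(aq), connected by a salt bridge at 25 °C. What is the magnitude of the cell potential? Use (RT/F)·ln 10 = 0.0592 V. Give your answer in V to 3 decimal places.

For a concentration cell E°cell = 0, since both electrodes use the same couple.
The compartment with the higher Cr^3+(aq) concentration (0.092 M) acts as the cathode; ions are reduced there and produced at the dilute (0.00069 M) anode.
With n = 3, Ecell = −(0.0592/3)·log([dilute]/[conc]) = −(0.0592/3)·log(0.00069/0.092) = +0.042 V.

0.042 V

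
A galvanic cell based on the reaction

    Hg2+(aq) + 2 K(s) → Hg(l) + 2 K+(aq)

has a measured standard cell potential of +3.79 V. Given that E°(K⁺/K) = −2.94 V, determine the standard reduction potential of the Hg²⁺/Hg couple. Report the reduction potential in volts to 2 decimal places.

In the reaction as written the Hg²⁺/Hg couple is reduced (cathode) and K⁺/K is oxidized (anode), so E°cell = E°(Hg²⁺/Hg) − E°(K⁺/K).
E°(Hg²⁺/Hg) = E°cell + E°(anode) = +3.79 + (−2.94) = +0.85 V.

+0.85 V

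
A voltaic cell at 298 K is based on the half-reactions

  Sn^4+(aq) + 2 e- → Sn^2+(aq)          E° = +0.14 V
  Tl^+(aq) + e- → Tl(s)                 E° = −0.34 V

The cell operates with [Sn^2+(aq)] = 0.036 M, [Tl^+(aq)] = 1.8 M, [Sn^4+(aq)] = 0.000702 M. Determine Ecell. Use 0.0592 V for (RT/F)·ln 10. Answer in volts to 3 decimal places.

Sn⁴⁺/Sn²⁺ is reduced (cathode, E° = +0.14 V) and Tl⁺/Tl is oxidized (anode).
E°cell = +0.14 − (−0.34) = +0.48 V, with n = 2 electrons transferred.
Balancing gives Sn^4+(aq) + 2 Tl(s) → Sn^2+(aq) + 2 Tl^+(aq); hence Q = ([Sn^2+(aq)]·[Tl^+(aq)]^2) / [Sn^4+(aq)] = 166 (log Q = 2.221).
Applying E = E° − (RT ln10/nF)·log Q gives +0.48 − (0.0592/2)(2.221) = +0.414 V.

+0.414 V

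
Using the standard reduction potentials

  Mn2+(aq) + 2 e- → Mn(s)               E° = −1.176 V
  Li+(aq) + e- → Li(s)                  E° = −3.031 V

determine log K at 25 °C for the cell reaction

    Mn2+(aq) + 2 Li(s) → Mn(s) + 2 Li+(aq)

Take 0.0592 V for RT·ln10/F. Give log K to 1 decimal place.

The Mn²⁺/Mn couple is reduced (cathode); E°cell = −1.176 − (−3.031) = +1.855 V with n = 2.
At equilibrium E = 0, so log K = nE°cell / 0.0592 = (2)(+1.855) / 0.0592 = 62.7.

log K = 62.7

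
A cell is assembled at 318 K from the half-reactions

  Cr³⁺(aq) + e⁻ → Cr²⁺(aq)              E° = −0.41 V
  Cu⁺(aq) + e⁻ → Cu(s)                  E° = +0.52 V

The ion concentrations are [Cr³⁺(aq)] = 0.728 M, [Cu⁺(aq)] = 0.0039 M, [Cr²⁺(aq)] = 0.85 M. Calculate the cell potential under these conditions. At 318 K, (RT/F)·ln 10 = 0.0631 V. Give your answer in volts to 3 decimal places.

+0.782 V

The Cu⁺/Cu couple has the more positive E°, so it is the cathode; Cr³⁺/Cr²⁺ is the anode.
E°cell = E°cat − E°an = +0.52 − (−0.41) = +0.93 V; n = 1.
For the overall reaction Cu⁺(aq) + Cr²⁺(aq) → Cu(s) + Cr³⁺(aq), Q = [Cr³⁺(aq)] / ([Cu⁺(aq)]·[Cr²⁺(aq)]) = 220, giving log Q = 2.342.
Applying E = E° − (RT ln10/nF)·log Q gives +0.93 − (0.0631/1)(2.342) = +0.782 V.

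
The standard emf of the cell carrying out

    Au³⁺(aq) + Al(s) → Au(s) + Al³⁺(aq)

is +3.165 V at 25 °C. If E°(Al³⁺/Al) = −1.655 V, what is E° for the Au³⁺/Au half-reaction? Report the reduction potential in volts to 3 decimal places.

In the reaction as written the Au³⁺/Au couple is reduced (cathode) and Al³⁺/Al is oxidized (anode), so E°cell = E°(Au³⁺/Au) − E°(Al³⁺/Al).
E°(Au³⁺/Au) = E°cell + E°(anode) = +3.165 + (−1.655) = +1.510 V.

+1.510 V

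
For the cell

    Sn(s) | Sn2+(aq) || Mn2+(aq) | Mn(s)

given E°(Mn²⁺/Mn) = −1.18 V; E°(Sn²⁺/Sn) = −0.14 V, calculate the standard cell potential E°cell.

By convention the left-hand electrode in cell notation is the anode (oxidation) and the right-hand electrode is the cathode (reduction).
E°cell = E°(right) − E°(left) = −1.18 − (−0.14) = −1.04 V.
The negative sign shows that, as written, the cell would require an external voltage to drive the reaction.

−1.04 V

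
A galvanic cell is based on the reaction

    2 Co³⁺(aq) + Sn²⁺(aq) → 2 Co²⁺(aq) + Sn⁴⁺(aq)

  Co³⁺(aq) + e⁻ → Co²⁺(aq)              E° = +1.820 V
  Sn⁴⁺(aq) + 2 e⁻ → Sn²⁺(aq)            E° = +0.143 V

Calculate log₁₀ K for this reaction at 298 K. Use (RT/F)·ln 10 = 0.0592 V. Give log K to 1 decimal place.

log K = 56.7

The Co³⁺/Co²⁺ couple is reduced (cathode); E°cell = +1.820 − (+0.143) = +1.677 V with n = 2.
At equilibrium E = 0, so log K = nE°cell / 0.0592 = (2)(+1.677) / 0.0592 = 56.7.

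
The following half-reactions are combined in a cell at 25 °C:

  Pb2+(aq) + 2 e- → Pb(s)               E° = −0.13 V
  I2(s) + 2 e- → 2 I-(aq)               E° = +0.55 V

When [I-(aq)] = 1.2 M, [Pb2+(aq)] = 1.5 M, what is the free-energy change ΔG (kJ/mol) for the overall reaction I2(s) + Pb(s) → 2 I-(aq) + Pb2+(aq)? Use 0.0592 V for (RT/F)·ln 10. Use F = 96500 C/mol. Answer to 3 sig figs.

The standard cell potential is +0.55 − (−0.13) = +0.68 V, with n = 2 electrons in the balanced equation.
The reaction quotient is [I-(aq)]^2·[Pb2+(aq)] = 2.16; by Nernst, E = +0.68 − (0.0592/2)(0.334) = +0.6701 V.
ΔG = −nFE = −(2)(96500)(+0.6701) J/mol = −129 kJ/mol.

−129 kJ/mol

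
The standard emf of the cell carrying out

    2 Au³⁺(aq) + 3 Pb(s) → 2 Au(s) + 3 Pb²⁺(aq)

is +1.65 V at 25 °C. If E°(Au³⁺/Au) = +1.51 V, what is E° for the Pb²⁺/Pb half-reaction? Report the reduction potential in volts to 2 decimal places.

In the reaction as written the Au³⁺/Au couple is reduced (cathode) and Pb²⁺/Pb is oxidized (anode), so E°cell = E°(Au³⁺/Au) − E°(Pb²⁺/Pb).
E°(Pb²⁺/Pb) = E°(cathode) − E°cell = +1.51 − (+1.65) = −0.14 V.

−0.14 V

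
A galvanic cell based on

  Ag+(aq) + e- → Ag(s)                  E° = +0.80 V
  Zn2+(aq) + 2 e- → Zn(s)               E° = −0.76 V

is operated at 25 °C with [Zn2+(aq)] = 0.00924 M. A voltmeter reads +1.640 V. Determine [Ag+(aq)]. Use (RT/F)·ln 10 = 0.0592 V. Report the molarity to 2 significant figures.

2.2 M

Ag⁺/Ag is the cathode (higher E°); E°cell = +0.80 − (−0.76) = +1.56 V with n = 2.
Rearranging E = E° − (0.0592/n)·log Q gives log Q = 2(+1.56 − (+1.640))/0.0592 = −2.703.
Balancing electrons gives 2 Ag+(aq) + Zn(s) → 2 Ag(s) + Zn2+(aq); thus Q = [Zn2+(aq)] / [Ag+(aq)]^2.
Solving for the unknown gives log [Ag+(aq)] = 0.334, so [Ag+(aq)] ≈ 2.2 M.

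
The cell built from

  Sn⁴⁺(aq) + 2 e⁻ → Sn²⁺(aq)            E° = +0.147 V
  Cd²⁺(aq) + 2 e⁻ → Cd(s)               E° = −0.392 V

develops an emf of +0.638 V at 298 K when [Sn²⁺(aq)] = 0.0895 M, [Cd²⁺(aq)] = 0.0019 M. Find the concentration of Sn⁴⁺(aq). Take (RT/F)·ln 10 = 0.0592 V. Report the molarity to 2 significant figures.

Sn⁴⁺/Sn²⁺ is the cathode (higher E°); E°cell = +0.147 − (−0.392) = +0.539 V with n = 2.
Since E = E° − (0.0592/n)·log Q, log Q = n(E° − E)/0.0592 = −3.345.
The balanced reaction is Sn⁴⁺(aq) + Cd(s) → Sn²⁺(aq) + Cd²⁺(aq), so Q = ([Sn²⁺(aq)]·[Cd²⁺(aq)]) / [Sn⁴⁺(aq)].
Isolating [Sn⁴⁺(aq)] in Q = 10^{−3.345} yields log [Sn⁴⁺(aq)] = −0.424, i.e. 0.38 M.

0.38 M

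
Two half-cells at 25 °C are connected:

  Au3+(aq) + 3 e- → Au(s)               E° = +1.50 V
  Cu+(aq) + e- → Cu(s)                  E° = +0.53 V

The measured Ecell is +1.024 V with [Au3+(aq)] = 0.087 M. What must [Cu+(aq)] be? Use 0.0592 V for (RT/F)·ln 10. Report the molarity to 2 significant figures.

0.054 M

The Au³⁺/Au couple has the larger reduction potential, so it is the cathode: E°cell = +1.50 − (+0.53) = +0.97 V and n = 3.
From the Nernst equation, log Q = n(E° − E)/0.0592 = 3·(+0.97 − (+1.024))/0.0592 = −2.736.
The balanced reaction is Au3+(aq) + 3 Cu(s) → Au(s) + 3 Cu+(aq), so Q = [Cu+(aq)]^3 / [Au3+(aq)].
Solving for the unknown gives log [Cu+(aq)] = −1.265, so [Cu+(aq)] ≈ 0.054 M.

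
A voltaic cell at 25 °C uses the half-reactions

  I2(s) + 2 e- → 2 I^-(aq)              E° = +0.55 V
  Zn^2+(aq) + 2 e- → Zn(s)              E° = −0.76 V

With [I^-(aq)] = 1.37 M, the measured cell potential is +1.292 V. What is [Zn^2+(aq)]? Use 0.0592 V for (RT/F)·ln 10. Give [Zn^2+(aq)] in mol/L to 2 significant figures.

2.2 M

The I₂/I⁻ couple has the larger reduction potential, so it is the cathode: E°cell = +0.55 − (−0.76) = +1.31 V and n = 2.
Since E = E° − (0.0592/n)·log Q, log Q = n(E° − E)/0.0592 = 0.608.
Balancing electrons gives I2(s) + Zn(s) → 2 I^-(aq) + Zn^2+(aq); thus Q = [I^-(aq)]^2·[Zn^2+(aq)].
Solving for the unknown gives log [Zn^2+(aq)] = 0.335, so [Zn^2+(aq)] ≈ 2.2 M.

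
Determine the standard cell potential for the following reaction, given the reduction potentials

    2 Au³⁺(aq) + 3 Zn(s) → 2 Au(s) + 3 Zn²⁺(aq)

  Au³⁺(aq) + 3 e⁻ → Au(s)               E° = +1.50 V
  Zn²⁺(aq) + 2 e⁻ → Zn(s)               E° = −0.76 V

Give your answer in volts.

In the reaction as written, Au³⁺(aq) is reduced (cathode) and Zn²⁺(aq) is produced by oxidation at the anode.
E°cell = E°(cathode) − E°(anode) = +1.50 − (−0.76) = +2.26 V.

+2.26 V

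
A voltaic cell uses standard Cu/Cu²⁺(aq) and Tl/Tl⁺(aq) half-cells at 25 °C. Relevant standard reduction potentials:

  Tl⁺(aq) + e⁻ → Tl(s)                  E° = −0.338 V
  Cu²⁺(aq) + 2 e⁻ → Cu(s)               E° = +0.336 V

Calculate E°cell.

Of the two couples in this cell, the one with the more positive reduction potential is reduced at the cathode: here that is Cu²⁺/Cu (+0.336 V); Tl⁺/Tl (−0.338 V) is the anode.
E°cell = E°(cathode) − E°(anode) = +0.336 − (−0.338) = +0.674 V.

+0.674 V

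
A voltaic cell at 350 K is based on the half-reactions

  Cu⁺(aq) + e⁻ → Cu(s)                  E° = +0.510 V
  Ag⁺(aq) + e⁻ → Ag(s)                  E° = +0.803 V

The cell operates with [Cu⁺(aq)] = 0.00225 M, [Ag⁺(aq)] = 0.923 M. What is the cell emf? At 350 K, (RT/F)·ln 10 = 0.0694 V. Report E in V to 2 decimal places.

Since E°(Ag⁺/Ag) > E°(Cu⁺/Cu), Ag⁺/Ag serves as the cathode.
E°cell = +0.803 − (+0.510) = +0.293 V, with n = 1 electron transferred.
The balanced reaction is Ag⁺(aq) + Cu(s) → Ag(s) + Cu⁺(aq), so Q = [Cu⁺(aq)] / [Ag⁺(aq)] = 0.00244 and log Q = −2.613.
E = E° − (0.0694/n)·log Q = +0.293 − (0.0694/1)(−2.613) = +0.47 V.

+0.47 V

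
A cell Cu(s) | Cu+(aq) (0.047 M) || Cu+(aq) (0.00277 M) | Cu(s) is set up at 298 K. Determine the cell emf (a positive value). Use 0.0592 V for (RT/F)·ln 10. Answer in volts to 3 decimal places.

0.073 V

For a concentration cell E°cell = 0, since both electrodes use the same couple.
The compartment with the higher Cu+(aq) concentration (0.047 M) acts as the cathode; ions are reduced there and produced at the dilute (0.00277 M) anode.
With n = 1, Ecell = −(0.0592/1)·log([dilute]/[conc]) = −(0.0592/1)·log(0.00277/0.047) = +0.073 V.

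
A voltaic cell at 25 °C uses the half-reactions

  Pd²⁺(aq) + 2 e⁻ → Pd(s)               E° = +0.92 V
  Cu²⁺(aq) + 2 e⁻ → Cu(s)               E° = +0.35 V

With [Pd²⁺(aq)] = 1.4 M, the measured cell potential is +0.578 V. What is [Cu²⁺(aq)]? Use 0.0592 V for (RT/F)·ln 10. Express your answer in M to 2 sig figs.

Pd²⁺/Pd is the cathode (higher E°); E°cell = +0.92 − (+0.35) = +0.57 V with n = 2.
Since E = E° − (0.0592/n)·log Q, log Q = n(E° − E)/0.0592 = −0.270.
For Pd²⁺(aq) + Cu(s) → Pd(s) + Cu²⁺(aq), the reaction quotient is Q = [Cu²⁺(aq)] / [Pd²⁺(aq)].
Substituting the known concentrations and solving, log [Cu²⁺(aq)] = −0.124 and [Cu²⁺(aq)] = 0.75 M.

0.75 M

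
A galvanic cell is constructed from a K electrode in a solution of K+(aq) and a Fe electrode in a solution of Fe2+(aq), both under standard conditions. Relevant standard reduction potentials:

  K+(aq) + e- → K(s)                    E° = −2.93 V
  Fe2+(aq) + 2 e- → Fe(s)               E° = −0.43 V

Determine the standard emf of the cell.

Of the two couples in this cell, the one with the more positive reduction potential is reduced at the cathode: here that is Fe²⁺/Fe (−0.43 V); K⁺/K (−2.93 V) is the anode.
E°cell = E°(cathode) − E°(anode) = −0.43 − (−2.93) = +2.50 V.

+2.50 V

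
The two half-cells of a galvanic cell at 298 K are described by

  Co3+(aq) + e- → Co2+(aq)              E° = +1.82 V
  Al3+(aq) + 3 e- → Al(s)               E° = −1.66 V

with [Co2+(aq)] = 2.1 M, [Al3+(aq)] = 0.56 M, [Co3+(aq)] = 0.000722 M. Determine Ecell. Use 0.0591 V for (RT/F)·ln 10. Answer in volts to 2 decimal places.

+3.28 V

Co³⁺/Co²⁺ is reduced (cathode, E° = +1.82 V) and Al³⁺/Al is oxidized (anode).
E°cell = +1.82 − (−1.66) = +3.48 V, with n = 3 electrons transferred.
The balanced reaction is 3 Co3+(aq) + Al(s) → 3 Co2+(aq) + Al3+(aq), so Q = ([Co2+(aq)]^3·[Al3+(aq)]) / [Co3+(aq)]^3 = 1.38×10^10 and log Q = 10.139.
Applying E = E° − (RT ln10/nF)·log Q gives +3.48 − (0.0591/3)(10.139) = +3.28 V.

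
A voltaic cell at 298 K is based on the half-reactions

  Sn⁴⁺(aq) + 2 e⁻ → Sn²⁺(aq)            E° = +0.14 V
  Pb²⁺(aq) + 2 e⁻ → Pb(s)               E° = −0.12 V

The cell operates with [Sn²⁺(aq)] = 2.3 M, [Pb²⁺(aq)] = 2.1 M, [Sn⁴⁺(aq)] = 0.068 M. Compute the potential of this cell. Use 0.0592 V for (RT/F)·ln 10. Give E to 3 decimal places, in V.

+0.205 V

Since E°(Sn⁴⁺/Sn²⁺) > E°(Pb²⁺/Pb), Sn⁴⁺/Sn²⁺ serves as the cathode.
E°cell = E°cat − E°an = +0.14 − (−0.12) = +0.26 V; n = 2.
The balanced reaction is Sn⁴⁺(aq) + Pb(s) → Sn²⁺(aq) + Pb²⁺(aq), so Q = ([Sn²⁺(aq)]·[Pb²⁺(aq)]) / [Sn⁴⁺(aq)] = 71 and log Q = 1.851.
Applying E = E° − (RT ln10/nF)·log Q gives +0.26 − (0.0592/2)(1.851) = +0.205 V.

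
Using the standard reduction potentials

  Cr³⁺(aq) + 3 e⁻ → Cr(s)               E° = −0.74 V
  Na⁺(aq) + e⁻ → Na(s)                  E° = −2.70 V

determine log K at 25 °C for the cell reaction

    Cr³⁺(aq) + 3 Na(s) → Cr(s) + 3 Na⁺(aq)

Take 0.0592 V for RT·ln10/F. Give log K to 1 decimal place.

The Cr³⁺/Cr couple is reduced (cathode); E°cell = −0.74 − (−2.70) = +1.96 V with n = 3.
At equilibrium E = 0, so log K = nE°cell / 0.0592 = (3)(+1.96) / 0.0592 = 99.3.

log K = 99.3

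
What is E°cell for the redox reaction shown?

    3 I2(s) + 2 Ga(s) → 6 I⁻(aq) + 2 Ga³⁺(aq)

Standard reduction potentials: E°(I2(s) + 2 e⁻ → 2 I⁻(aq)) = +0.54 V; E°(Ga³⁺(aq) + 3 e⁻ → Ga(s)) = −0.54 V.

In the reaction as written, I2(s) is reduced (cathode) and Ga³⁺(aq) is produced by oxidation at the anode.
E°cell = E°(cathode) − E°(anode) = +0.54 − (−0.54) = +1.08 V.
The positive value indicates the reaction is spontaneous as written.

+1.08 V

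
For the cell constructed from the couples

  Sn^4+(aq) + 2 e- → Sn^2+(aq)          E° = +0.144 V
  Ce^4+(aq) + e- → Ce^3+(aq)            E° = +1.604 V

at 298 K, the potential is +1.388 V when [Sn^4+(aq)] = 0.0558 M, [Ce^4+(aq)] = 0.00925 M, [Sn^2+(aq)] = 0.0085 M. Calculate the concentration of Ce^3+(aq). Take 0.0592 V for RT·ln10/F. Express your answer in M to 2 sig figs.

Ce⁴⁺/Ce³⁺ is the cathode (higher E°); E°cell = +1.604 − (+0.144) = +1.460 V with n = 2.
From the Nernst equation, log Q = n(E° − E)/0.0592 = 2·(+1.460 − (+1.388))/0.0592 = 2.432.
For 2 Ce^4+(aq) + Sn^2+(aq) → 2 Ce^3+(aq) + Sn^4+(aq), the reaction quotient is Q = ([Ce^3+(aq)]^2·[Sn^4+(aq)]) / ([Ce^4+(aq)]^2·[Sn^2+(aq)]).
Solving for the unknown gives log [Ce^3+(aq)] = −1.226, so [Ce^3+(aq)] ≈ 0.059 M.

0.059 M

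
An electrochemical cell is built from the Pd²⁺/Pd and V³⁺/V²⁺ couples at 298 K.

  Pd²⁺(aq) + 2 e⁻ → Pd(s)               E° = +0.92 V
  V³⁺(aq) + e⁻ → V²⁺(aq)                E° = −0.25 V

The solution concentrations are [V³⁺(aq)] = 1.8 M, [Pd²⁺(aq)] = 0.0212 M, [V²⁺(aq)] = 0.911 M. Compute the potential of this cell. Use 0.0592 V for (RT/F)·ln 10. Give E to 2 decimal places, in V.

+1.10 V

Pd²⁺/Pd is reduced (cathode, E° = +0.92 V) and V³⁺/V²⁺ is oxidized (anode).
E°cell = +0.92 − (−0.25) = +1.17 V, with n = 2 electrons transferred.
For the overall reaction Pd²⁺(aq) + 2 V²⁺(aq) → Pd(s) + 2 V³⁺(aq), Q = [V³⁺(aq)]^2 / ([Pd²⁺(aq)]·[V²⁺(aq)]^2) = 184, giving log Q = 2.265.
E = E° − (0.0592/n)·log Q = +1.17 − (0.0592/2)(2.265) = +1.10 V.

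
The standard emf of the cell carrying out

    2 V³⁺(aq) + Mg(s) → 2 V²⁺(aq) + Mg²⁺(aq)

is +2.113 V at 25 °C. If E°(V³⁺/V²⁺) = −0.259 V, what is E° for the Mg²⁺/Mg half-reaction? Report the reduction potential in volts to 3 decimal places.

−2.372 V

In the reaction as written the V³⁺/V²⁺ couple is reduced (cathode) and Mg²⁺/Mg is oxidized (anode), so E°cell = E°(V³⁺/V²⁺) − E°(Mg²⁺/Mg).
E°(Mg²⁺/Mg) = E°(cathode) − E°cell = −0.259 − (+2.113) = −2.372 V.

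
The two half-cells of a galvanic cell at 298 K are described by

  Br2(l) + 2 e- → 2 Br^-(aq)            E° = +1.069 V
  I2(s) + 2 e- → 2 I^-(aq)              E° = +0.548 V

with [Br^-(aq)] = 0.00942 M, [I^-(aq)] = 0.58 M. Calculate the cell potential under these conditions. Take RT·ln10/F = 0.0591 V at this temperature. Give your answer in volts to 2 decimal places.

The Br₂/Br⁻ couple has the more positive E°, so it is the cathode; I₂/I⁻ is the anode.
The standard potential is +1.069 − (+0.548) = +0.521 V and the balanced reaction transfers n = 2 electrons.
The balanced reaction is Br2(l) + 2 I^-(aq) → 2 Br^-(aq) + I2(s), so Q = [Br^-(aq)]^2 / [I^-(aq)]^2 = 0.000264 and log Q = −3.579.
Applying E = E° − (RT ln10/nF)·log Q gives +0.521 − (0.0591/2)(−3.579) = +0.63 V.

+0.63 V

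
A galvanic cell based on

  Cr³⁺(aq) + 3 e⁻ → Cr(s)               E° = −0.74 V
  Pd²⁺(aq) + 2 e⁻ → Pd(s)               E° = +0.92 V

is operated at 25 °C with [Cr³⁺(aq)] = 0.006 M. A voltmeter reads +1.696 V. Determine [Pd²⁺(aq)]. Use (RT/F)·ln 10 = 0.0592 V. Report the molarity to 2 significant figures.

0.54 M

The Pd²⁺/Pd couple has the larger reduction potential, so it is the cathode: E°cell = +0.92 − (−0.74) = +1.66 V and n = 6.
From the Nernst equation, log Q = n(E° − E)/0.0592 = 6·(+1.66 − (+1.696))/0.0592 = −3.649.
The balanced reaction is 3 Pd²⁺(aq) + 2 Cr(s) → 3 Pd(s) + 2 Cr³⁺(aq), so Q = [Cr³⁺(aq)]^2 / [Pd²⁺(aq)]^3.
Isolating [Pd²⁺(aq)] in Q = 10^{−3.649} yields log [Pd²⁺(aq)] = −0.265, i.e. 0.54 M.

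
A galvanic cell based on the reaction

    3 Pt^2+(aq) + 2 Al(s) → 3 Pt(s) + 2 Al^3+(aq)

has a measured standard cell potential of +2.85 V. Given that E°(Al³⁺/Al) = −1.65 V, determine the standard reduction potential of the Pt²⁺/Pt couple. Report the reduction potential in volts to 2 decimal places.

+1.20 V

In the reaction as written the Pt²⁺/Pt couple is reduced (cathode) and Al³⁺/Al is oxidized (anode), so E°cell = E°(Pt²⁺/Pt) − E°(Al³⁺/Al).
E°(Pt²⁺/Pt) = E°cell + E°(anode) = +2.85 + (−1.65) = +1.20 V.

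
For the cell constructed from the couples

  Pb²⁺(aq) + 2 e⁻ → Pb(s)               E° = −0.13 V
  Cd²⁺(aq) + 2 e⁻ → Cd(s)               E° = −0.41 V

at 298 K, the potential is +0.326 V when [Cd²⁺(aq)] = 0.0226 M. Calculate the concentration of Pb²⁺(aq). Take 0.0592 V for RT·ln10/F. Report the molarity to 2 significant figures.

0.81 M

With Pb²⁺/Pb at the cathode and Cd²⁺/Cd at the anode, E°cell = −0.13 − (−0.41) = +0.28 V (n = 2).
Rearranging E = E° − (0.0592/n)·log Q gives log Q = 2(+0.28 − (+0.326))/0.0592 = −1.554.
Balancing electrons gives Pb²⁺(aq) + Cd(s) → Pb(s) + Cd²⁺(aq); thus Q = [Cd²⁺(aq)] / [Pb²⁺(aq)].
Substituting the known concentrations and solving, log [Pb²⁺(aq)] = −0.092 and [Pb²⁺(aq)] = 0.81 M.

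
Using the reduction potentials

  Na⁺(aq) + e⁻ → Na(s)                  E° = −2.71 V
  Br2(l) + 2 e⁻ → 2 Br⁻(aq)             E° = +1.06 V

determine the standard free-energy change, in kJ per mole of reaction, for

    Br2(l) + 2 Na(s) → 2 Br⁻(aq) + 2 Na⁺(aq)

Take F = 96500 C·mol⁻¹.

In the reaction as written Br2(l) is reduced, so the Br₂/Br⁻ couple is the cathode and Na⁺/Na is the anode.
E°cell = +1.06 − (−2.71) = +3.77 V; balancing electrons gives n = 2.
ΔG° = −nFE°cell = −(2)(96500)(+3.77) J/mol = −728 kJ/mol.

−728 kJ/mol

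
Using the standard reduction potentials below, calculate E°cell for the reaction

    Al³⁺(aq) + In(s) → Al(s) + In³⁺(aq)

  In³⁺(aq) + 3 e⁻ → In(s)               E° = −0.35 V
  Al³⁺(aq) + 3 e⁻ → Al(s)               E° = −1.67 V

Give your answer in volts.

−1.32 V

In the reaction as written, Al³⁺(aq) is reduced (cathode) and In³⁺(aq) is produced by oxidation at the anode.
E°cell = E°(cathode) − E°(anode) = −1.67 − (−0.35) = −1.32 V.
The negative E°cell means the reaction is non-spontaneous in the direction written.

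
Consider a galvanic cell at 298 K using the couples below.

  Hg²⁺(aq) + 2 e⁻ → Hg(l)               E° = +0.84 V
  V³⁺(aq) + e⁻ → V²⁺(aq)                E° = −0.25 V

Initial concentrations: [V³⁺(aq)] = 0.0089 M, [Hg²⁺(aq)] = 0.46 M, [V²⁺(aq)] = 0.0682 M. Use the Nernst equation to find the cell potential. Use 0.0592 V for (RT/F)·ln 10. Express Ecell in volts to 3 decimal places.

Since E°(Hg²⁺/Hg) > E°(V³⁺/V²⁺), Hg²⁺/Hg serves as the cathode.
The standard potential is +0.84 − (−0.25) = +1.09 V and the balanced reaction transfers n = 2 electrons.
Balancing gives Hg²⁺(aq) + 2 V²⁺(aq) → Hg(l) + 2 V³⁺(aq); hence Q = [V³⁺(aq)]^2 / ([Hg²⁺(aq)]·[V²⁺(aq)]^2) = 0.037 (log Q = −1.432).
By the Nernst equation, E = +1.09 − (0.0592/2)·(−1.432) = +1.132 V.

+1.132 V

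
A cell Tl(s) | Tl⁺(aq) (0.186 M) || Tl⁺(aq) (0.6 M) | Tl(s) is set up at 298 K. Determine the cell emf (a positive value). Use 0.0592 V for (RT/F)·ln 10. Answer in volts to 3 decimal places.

0.030 V

For a concentration cell E°cell = 0, since both electrodes use the same couple.
The compartment with the higher Tl⁺(aq) concentration (0.6 M) acts as the cathode; ions are reduced there and produced at the dilute (0.186 M) anode.
With n = 1, Ecell = −(0.0592/1)·log([dilute]/[conc]) = −(0.0592/1)·log(0.186/0.6) = +0.030 V.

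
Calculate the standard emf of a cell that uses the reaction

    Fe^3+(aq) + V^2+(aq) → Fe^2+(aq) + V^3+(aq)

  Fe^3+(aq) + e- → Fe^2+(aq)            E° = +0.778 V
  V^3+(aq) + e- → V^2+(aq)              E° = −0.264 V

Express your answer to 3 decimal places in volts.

+1.042 V

Fe^3+(aq) gains electrons, so the Fe³⁺/Fe²⁺ couple is the cathode; the V³⁺/V²⁺ couple is the anode.
E°cell = E°(cathode) − E°(anode) = +0.778 − (−0.264) = +1.042 V.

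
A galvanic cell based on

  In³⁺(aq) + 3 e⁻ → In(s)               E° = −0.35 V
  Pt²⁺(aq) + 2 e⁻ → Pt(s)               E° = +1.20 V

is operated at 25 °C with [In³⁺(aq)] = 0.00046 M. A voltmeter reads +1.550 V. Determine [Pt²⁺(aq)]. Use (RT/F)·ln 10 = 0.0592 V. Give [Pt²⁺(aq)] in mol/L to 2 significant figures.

The Pt²⁺/Pt couple has the larger reduction potential, so it is the cathode: E°cell = +1.20 − (−0.35) = +1.55 V and n = 6.
Rearranging E = E° − (0.0592/n)·log Q gives log Q = 6(+1.55 − (+1.550))/0.0592 = 0.000.
Balancing electrons gives 3 Pt²⁺(aq) + 2 In(s) → 3 Pt(s) + 2 In³⁺(aq); thus Q = [In³⁺(aq)]^2 / [Pt²⁺(aq)]^3.
Solving for the unknown gives log [Pt²⁺(aq)] = −2.225, so [Pt²⁺(aq)] ≈ 0.0060 M.

0.0060 M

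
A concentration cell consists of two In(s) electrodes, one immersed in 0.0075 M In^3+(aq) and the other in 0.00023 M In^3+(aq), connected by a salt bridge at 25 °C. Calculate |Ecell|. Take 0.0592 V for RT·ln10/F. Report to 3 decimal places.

For a concentration cell E°cell = 0, since both electrodes use the same couple.
The compartment with the higher In^3+(aq) concentration (0.0075 M) acts as the cathode; ions are reduced there and produced at the dilute (0.00023 M) anode.
With n = 3, Ecell = −(0.0592/3)·log([dilute]/[conc]) = −(0.0592/3)·log(0.00023/0.0075) = +0.030 V.

0.030 V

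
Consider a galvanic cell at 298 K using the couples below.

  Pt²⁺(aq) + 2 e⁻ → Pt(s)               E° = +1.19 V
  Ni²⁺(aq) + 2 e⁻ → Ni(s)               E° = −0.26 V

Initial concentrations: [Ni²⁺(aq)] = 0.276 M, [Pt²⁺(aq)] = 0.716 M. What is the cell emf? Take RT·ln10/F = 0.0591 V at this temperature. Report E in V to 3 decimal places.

+1.462 V

Since E°(Pt²⁺/Pt) > E°(Ni²⁺/Ni), Pt²⁺/Pt serves as the cathode.
The standard potential is +1.19 − (−0.26) = +1.45 V and the balanced reaction transfers n = 2 electrons.
For the overall reaction Pt²⁺(aq) + Ni(s) → Pt(s) + Ni²⁺(aq), Q = [Ni²⁺(aq)] / [Pt²⁺(aq)] = 0.385, giving log Q = −0.414.
Applying E = E° − (RT ln10/nF)·log Q gives +1.45 − (0.0591/2)(−0.414) = +1.462 V.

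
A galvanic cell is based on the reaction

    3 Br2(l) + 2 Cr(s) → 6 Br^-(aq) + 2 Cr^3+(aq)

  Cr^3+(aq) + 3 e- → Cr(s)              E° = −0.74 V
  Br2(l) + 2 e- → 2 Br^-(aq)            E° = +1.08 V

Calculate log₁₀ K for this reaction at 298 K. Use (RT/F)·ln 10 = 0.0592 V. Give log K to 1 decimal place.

The Br₂/Br⁻ couple is reduced (cathode); E°cell = +1.08 − (−0.74) = +1.82 V with n = 6.
At equilibrium E = 0, so log K = nE°cell / 0.0592 = (6)(+1.82) / 0.0592 = 184.5.

log K = 184.5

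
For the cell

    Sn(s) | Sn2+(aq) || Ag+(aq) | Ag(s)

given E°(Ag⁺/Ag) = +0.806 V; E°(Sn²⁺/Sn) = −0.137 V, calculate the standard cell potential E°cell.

By convention the left-hand electrode in cell notation is the anode (oxidation) and the right-hand electrode is the cathode (reduction).
E°cell = E°(right) − E°(left) = +0.806 − (−0.137) = +0.943 V.

+0.943 V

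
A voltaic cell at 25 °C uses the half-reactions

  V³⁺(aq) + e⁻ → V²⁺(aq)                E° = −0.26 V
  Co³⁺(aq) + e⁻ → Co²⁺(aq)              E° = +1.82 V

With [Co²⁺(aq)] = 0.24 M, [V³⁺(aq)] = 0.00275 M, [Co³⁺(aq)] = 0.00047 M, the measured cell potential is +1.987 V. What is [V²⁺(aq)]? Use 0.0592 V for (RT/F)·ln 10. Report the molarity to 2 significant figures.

0.038 M

The Co³⁺/Co²⁺ couple has the larger reduction potential, so it is the cathode: E°cell = +1.82 − (−0.26) = +2.08 V and n = 1.
From the Nernst equation, log Q = n(E° − E)/0.0592 = 1·(+2.08 − (+1.987))/0.0592 = 1.571.
For Co³⁺(aq) + V²⁺(aq) → Co²⁺(aq) + V³⁺(aq), the reaction quotient is Q = ([Co²⁺(aq)]·[V³⁺(aq)]) / ([Co³⁺(aq)]·[V²⁺(aq)]).
Substituting the known concentrations and solving, log [V²⁺(aq)] = −1.424 and [V²⁺(aq)] = 0.038 M.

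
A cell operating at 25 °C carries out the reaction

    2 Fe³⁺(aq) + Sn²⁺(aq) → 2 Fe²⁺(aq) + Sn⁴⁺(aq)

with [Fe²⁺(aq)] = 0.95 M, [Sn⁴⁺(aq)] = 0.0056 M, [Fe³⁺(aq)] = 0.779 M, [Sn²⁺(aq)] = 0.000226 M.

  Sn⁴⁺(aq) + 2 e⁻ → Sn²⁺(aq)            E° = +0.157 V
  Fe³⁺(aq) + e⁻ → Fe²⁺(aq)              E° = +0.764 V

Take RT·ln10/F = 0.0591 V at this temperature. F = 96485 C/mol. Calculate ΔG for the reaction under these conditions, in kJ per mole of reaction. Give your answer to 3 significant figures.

With Fe³⁺/Fe²⁺ reduced at the cathode, E°cell = +0.764 − (+0.157) = +0.607 V and n = 2.
The reaction quotient is ([Fe²⁺(aq)]^2·[Sn⁴⁺(aq)]) / ([Fe³⁺(aq)]^2·[Sn²⁺(aq)]) = 36.9; by Nernst, E = +0.607 − (0.0591/2)(1.566) = +0.5607 V.
Finally ΔG = −nFE = −(2)(96485 C/mol)(+0.5607 V) = −108 kJ/mol.

−108 kJ/mol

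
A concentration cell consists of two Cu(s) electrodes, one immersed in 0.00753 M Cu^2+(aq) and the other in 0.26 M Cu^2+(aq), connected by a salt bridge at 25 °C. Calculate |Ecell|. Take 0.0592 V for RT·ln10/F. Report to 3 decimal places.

0.046 V

For a concentration cell E°cell = 0, since both electrodes use the same couple.
The compartment with the higher Cu^2+(aq) concentration (0.26 M) acts as the cathode; ions are reduced there and produced at the dilute (0.00753 M) anode.
With n = 2, Ecell = −(0.0592/2)·log([dilute]/[conc]) = −(0.0592/2)·log(0.00753/0.26) = +0.046 V.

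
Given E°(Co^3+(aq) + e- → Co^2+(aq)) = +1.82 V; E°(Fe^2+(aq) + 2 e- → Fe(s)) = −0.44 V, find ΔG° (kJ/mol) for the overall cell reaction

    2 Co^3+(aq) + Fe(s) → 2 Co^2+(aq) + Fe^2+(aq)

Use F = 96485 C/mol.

−436 kJ/mol

In the reaction as written Co^3+(aq) is reduced, so the Co³⁺/Co²⁺ couple is the cathode and Fe²⁺/Fe is the anode.
E°cell = +1.82 − (−0.44) = +2.26 V; balancing electrons gives n = 2.
ΔG° = −nFE°cell = −(2)(96485)(+2.26) J/mol = −436 kJ/mol.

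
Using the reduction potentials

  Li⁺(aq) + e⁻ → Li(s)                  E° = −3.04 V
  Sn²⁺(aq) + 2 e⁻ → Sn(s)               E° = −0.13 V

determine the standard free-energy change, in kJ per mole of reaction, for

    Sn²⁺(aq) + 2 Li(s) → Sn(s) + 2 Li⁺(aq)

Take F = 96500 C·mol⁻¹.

−562 kJ/mol

In the reaction as written Sn²⁺(aq) is reduced, so the Sn²⁺/Sn couple is the cathode and Li⁺/Li is the anode.
E°cell = −0.13 − (−3.04) = +2.91 V; balancing electrons gives n = 2.
ΔG° = −nFE°cell = −(2)(96500)(+2.91) J/mol = −562 kJ/mol.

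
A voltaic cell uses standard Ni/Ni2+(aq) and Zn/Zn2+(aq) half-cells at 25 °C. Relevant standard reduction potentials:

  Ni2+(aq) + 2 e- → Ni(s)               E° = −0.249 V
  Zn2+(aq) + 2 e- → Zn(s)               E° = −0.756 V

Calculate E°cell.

+0.507 V

The Ni²⁺/Ni couple has the higher E°, so Ni ion is reduced (cathode) and Zn is oxidized (anode).
E°cell = E°(cathode) − E°(anode) = −0.249 − (−0.756) = +0.507 V.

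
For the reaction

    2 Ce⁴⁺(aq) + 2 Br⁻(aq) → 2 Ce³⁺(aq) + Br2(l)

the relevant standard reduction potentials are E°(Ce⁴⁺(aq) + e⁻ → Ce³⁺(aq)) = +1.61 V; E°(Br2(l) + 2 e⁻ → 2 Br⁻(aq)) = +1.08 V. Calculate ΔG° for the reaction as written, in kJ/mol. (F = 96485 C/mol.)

In the reaction as written Ce⁴⁺(aq) is reduced, so the Ce⁴⁺/Ce³⁺ couple is the cathode and Br₂/Br⁻ is the anode.
E°cell = +1.61 − (+1.08) = +0.53 V; balancing electrons gives n = 2.
ΔG° = −nFE°cell = −(2)(96485)(+0.53) J/mol = −102 kJ/mol.

−102 kJ/mol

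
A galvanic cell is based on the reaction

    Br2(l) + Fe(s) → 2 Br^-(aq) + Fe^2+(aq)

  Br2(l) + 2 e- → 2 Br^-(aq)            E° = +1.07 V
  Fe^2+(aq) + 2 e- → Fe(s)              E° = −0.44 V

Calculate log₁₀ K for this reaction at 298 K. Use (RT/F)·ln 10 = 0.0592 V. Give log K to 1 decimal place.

log K = 51.0

The Br₂/Br⁻ couple is reduced (cathode); E°cell = +1.07 − (−0.44) = +1.51 V with n = 2.
At equilibrium E = 0, so log K = nE°cell / 0.0592 = (2)(+1.51) / 0.0592 = 51.0.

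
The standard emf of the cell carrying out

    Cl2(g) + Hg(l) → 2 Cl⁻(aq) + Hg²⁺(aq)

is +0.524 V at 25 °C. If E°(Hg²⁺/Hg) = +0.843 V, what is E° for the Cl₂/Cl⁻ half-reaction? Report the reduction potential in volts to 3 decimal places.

+1.367 V

In the reaction as written the Cl₂/Cl⁻ couple is reduced (cathode) and Hg²⁺/Hg is oxidized (anode), so E°cell = E°(Cl₂/Cl⁻) − E°(Hg²⁺/Hg).
E°(Cl₂/Cl⁻) = E°cell + E°(anode) = +0.524 + (+0.843) = +1.367 V.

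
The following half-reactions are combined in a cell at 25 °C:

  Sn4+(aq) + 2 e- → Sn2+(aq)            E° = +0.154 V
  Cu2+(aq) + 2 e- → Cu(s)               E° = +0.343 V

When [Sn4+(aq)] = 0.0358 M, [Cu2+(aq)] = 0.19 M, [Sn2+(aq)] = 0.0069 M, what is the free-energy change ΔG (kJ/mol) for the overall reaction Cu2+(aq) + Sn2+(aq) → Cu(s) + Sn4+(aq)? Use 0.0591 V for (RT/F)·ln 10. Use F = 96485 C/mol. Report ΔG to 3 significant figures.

With Cu²⁺/Cu reduced at the cathode, E°cell = +0.343 − (+0.154) = +0.189 V and n = 2.
Here Q = [Sn4+(aq)] / ([Cu2+(aq)]·[Sn2+(aq)]) = 27.3 (log Q = 1.436), giving E = +0.189 − (0.0591/2)·(1.436) = +0.1466 V.
Then ΔG = −nFE = −2 × 96485 × +0.1466 J/mol = −28.3 kJ/mol.

−28.3 kJ/mol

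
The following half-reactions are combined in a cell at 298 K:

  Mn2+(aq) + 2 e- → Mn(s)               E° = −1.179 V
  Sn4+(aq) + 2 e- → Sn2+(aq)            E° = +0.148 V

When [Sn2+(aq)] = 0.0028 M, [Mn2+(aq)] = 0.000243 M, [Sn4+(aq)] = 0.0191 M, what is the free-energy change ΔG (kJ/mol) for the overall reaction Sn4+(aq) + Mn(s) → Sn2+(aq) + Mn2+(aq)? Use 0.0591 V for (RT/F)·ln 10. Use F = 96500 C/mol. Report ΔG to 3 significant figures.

−281 kJ/mol

With Sn⁴⁺/Sn²⁺ reduced at the cathode, E°cell = +0.148 − (−1.179) = +1.327 V and n = 2.
Here Q = ([Sn2+(aq)]·[Mn2+(aq)]) / [Sn4+(aq)] = 3.56×10^−5 (log Q = −4.448), giving E = +1.327 − (0.0591/2)·(−4.448) = +1.4584 V.
ΔG = −nFE = −(2)(96500)(+1.4584) J/mol = −281 kJ/mol.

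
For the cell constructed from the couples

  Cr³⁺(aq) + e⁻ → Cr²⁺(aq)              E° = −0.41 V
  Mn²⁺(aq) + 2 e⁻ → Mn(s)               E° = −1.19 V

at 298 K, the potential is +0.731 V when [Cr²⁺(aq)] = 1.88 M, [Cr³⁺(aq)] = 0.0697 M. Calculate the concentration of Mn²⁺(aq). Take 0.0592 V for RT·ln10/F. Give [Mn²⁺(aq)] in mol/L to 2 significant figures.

0.062 M

The Cr³⁺/Cr²⁺ couple has the larger reduction potential, so it is the cathode: E°cell = −0.41 − (−1.19) = +0.78 V and n = 2.
Rearranging E = E° − (0.0592/n)·log Q gives log Q = 2(+0.78 − (+0.731))/0.0592 = 1.655.
Balancing electrons gives 2 Cr³⁺(aq) + Mn(s) → 2 Cr²⁺(aq) + Mn²⁺(aq); thus Q = ([Cr²⁺(aq)]^2·[Mn²⁺(aq)]) / [Cr³⁺(aq)]^2.
Solving for the unknown gives log [Mn²⁺(aq)] = −1.207, so [Mn²⁺(aq)] ≈ 0.062 M.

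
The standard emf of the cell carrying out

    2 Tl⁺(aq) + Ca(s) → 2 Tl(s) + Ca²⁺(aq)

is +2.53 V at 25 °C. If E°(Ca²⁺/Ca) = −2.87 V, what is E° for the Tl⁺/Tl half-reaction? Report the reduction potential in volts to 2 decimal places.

−0.34 V

In the reaction as written the Tl⁺/Tl couple is reduced (cathode) and Ca²⁺/Ca is oxidized (anode), so E°cell = E°(Tl⁺/Tl) − E°(Ca²⁺/Ca).
E°(Tl⁺/Tl) = E°cell + E°(anode) = +2.53 + (−2.87) = −0.34 V.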